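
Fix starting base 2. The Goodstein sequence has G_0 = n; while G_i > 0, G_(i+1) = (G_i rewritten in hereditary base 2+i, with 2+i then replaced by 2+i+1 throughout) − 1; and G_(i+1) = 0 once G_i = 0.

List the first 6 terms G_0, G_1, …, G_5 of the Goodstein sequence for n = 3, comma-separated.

i=0: 3 = 2 + 1 (b=2); 2→3: 3 + 1 = 4; 4−1 = 3
i=1: 3 = 3 (b=3); 3→4: 4 = 4; 4−1 = 3
i=2: 3 = 3 (b=4); 4→5: 3 = 3; 3−1 = 2
i=3: 2 = 2 (b=5); 5→6: 2 = 2; 2−1 = 1
i=4: 1 = 1 (b=6); 6→7: 1 = 1; 1−1 = 0

3, 3, 3, 2, 1, 0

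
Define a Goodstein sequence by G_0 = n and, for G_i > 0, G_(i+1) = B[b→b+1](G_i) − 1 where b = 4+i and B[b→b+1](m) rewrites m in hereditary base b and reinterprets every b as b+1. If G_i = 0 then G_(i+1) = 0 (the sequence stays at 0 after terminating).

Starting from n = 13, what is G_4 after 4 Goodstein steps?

19

[0] 13 ≡ 3·4 + 1 (base 4). Lift 5: 16. −1: 15.
[1] 15 ≡ 3·5 (base 5). Lift 6: 18. −1: 17.
[2] 17 ≡ 2·6 + 5 (base 6). Lift 7: 19. −1: 18.
[3] 18 ≡ 2·7 + 4 (base 7). Lift 8: 20. −1: 19.
[4] 19 ≡ 2·8 + 3 (base 8). Lift 9: 21. −1: 20.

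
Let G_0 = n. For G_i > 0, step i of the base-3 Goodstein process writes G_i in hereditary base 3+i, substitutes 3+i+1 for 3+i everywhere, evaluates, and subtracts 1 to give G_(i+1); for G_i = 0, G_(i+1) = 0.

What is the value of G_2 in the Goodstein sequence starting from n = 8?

base 3: 8 = 2·3 + 2; at 4: 2·4 + 2 = 10; next = 9
base 4: 9 = 2·4 + 1; at 5: 2·5 + 1 = 11; next = 10
base 5: 10 = 2·5; at 6: 2·6 = 12; next = 11

10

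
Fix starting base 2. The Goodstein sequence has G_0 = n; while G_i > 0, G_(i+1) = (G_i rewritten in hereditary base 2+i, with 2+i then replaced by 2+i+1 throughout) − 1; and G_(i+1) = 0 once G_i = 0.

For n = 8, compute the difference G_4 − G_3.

87085

[0] 8 ≡ 2^(2 + 1) (base 2). Lift 3: 81. −1: 80.
[1] 80 ≡ 2·3^3 + 2·3^2 + 2·3 + 2 (base 3). Lift 4: 554. −1: 553.
[2] 553 ≡ 2·4^4 + 2·4^2 + 2·4 + 1 (base 4). Lift 5: 6311. −1: 6310.
[3] 6310 ≡ 2·5^5 + 2·5^2 + 2·5 (base 5). Lift 6: 93396. −1: 93395.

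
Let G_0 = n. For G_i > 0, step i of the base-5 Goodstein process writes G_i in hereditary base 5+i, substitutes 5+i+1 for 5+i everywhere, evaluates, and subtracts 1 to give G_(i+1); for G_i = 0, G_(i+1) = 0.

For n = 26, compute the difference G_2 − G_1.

12

26 —HB5→ 5^2 + 1 —bump→ 6^2 + 1 = 37 —(−1)→ 36
36 —HB6→ 6^2 —bump→ 7^2 = 49 —(−1)→ 48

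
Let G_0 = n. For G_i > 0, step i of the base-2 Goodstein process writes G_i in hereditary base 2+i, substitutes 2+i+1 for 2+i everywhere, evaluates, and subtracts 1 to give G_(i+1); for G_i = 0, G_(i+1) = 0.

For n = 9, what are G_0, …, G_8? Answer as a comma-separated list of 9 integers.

[0] 9 ≡ 2^(2 + 1) + 1 (base 2). Lift 3: 82. −1: 81.
[1] 81 ≡ 3^(3 + 1) (base 3). Lift 4: 1024. −1: 1023.
[2] 1023 ≡ 3·4^4 + 3·4^3 + 3·4^2 + 3·4 + 3 (base 4). Lift 5: 9843. −1: 9842.
[3] 9842 ≡ 3·5^5 + 3·5^3 + 3·5^2 + 3·5 + 2 (base 5). Lift 6: 140744. −1: 140743.
[4] 140743 ≡ 3·6^6 + 3·6^3 + 3·6^2 + 3·6 + 1 (base 6). Lift 7: 2471827. −1: 2471826.
[5] 2471826 ≡ 3·7^7 + 3·7^3 + 3·7^2 + 3·7 (base 7). Lift 8: 50333400. −1: 50333399.
[6] 50333399 ≡ 3·8^8 + 3·8^3 + 3·8^2 + 2·8 + 7 (base 8). Lift 9: 1162263922. −1: 1162263921.
[7] 1162263921 ≡ 3·9^9 + 3·9^3 + 3·9^2 + 2·9 + 6 (base 9). Lift 10: 30000003326. −1: 30000003325.

9, 81, 1023, 9842, 140743, 2471826, 50333399, 1162263921, 30000003325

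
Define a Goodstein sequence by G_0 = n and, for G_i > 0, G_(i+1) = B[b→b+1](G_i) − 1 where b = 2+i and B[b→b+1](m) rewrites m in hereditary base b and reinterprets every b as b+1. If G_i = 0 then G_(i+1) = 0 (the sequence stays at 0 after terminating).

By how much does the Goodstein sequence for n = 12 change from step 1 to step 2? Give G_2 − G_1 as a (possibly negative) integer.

958

12 —HB2→ 2^(2 + 1) + 2^2 —bump→ 3^(3 + 1) + 3^3 = 108 —(−1)→ 107
107 —HB3→ 3^(3 + 1) + 2·3^2 + 2·3 + 2 —bump→ 4^(4 + 1) + 2·4^2 + 2·4 + 2 = 1066 —(−1)→ 1065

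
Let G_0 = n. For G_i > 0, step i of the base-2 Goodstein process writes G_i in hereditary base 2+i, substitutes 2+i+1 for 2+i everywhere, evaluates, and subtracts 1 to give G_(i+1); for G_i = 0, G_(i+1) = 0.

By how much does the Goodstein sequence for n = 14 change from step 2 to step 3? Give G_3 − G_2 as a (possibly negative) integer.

17469

step 0: 14 = 2^(2 + 1) + 2^2 + 2; sub 3 for 2: 3^(3 + 1) + 3^3 + 3; = 111; G_1 = 111−1 = 110
step 1: 110 = 3^(3 + 1) + 3^3 + 2; sub 4 for 3: 4^(4 + 1) + 4^4 + 2; = 1282; G_2 = 1282−1 = 1281
step 2: 1281 = 4^(4 + 1) + 4^4 + 1; sub 5 for 4: 5^(5 + 1) + 5^5 + 1; = 18751; G_3 = 18751−1 = 18750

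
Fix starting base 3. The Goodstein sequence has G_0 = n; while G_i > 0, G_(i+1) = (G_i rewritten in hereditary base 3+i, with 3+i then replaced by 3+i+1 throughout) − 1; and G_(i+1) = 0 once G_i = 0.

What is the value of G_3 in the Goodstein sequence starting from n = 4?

G_0 = 4. HB_3(4) = 3 + 1. Bump = 5. G_1 = 4.
G_1 = 4. HB_4(4) = 4. Bump = 5. G_2 = 4.
G_2 = 4. HB_5(4) = 4. Bump = 4. G_3 = 3.
G_3 = 3. HB_6(3) = 3. Bump = 3. G_4 = 2.

3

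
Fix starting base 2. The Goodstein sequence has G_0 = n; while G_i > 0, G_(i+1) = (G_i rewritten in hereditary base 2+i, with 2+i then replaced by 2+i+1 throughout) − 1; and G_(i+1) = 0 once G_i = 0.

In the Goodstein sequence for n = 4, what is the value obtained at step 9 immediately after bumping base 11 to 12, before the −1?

300

4 —HB2→ 2^2 —bump→ 3^3 = 27 —(−1)→ 26
26 —HB3→ 2·3^2 + 2·3 + 2 —bump→ 2·4^2 + 2·4 + 2 = 42 —(−1)→ 41
41 —HB4→ 2·4^2 + 2·4 + 1 —bump→ 2·5^2 + 2·5 + 1 = 61 —(−1)→ 60
60 —HB5→ 2·5^2 + 2·5 —bump→ 2·6^2 + 2·6 = 84 —(−1)→ 83
83 —HB6→ 2·6^2 + 6 + 5 —bump→ 2·7^2 + 7 + 5 = 110 —(−1)→ 109
109 —HB7→ 2·7^2 + 7 + 4 —bump→ 2·8^2 + 8 + 4 = 140 —(−1)→ 139
139 —HB8→ 2·8^2 + 8 + 3 —bump→ 2·9^2 + 9 + 3 = 174 —(−1)→ 173
173 —HB9→ 2·9^2 + 9 + 2 —bump→ 2·10^2 + 10 + 2 = 212 —(−1)→ 211
211 —HB10→ 2·10^2 + 10 + 1 —bump→ 2·11^2 + 11 + 1 = 254 —(−1)→ 253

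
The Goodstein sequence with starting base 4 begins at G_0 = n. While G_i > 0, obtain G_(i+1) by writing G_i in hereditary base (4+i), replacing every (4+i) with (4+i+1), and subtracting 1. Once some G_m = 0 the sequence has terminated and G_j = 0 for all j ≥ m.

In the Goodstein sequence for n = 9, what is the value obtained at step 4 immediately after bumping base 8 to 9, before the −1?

(0) 9|_4 = 2·4 + 1 ↦ 2·5 + 1|_5 = 11 ⇒ 10
(1) 10|_5 = 2·5 ↦ 2·6|_6 = 12 ⇒ 11
(2) 11|_6 = 6 + 5 ↦ 7 + 5|_7 = 12 ⇒ 11
(3) 11|_7 = 7 + 4 ↦ 8 + 4|_8 = 12 ⇒ 11
(4) 11|_8 = 8 + 3 ↦ 9 + 3|_9 = 12 ⇒ 11

12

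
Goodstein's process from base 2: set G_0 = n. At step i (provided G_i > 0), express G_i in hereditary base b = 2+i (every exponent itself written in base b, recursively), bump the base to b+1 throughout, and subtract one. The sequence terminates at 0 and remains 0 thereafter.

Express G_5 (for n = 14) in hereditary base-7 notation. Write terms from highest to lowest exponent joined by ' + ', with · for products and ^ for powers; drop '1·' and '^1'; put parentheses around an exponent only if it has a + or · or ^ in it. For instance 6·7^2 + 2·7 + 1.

[0] 14 ≡ 2^(2 + 1) + 2^2 + 2 (base 2). Lift 3: 111. −1: 110.
[1] 110 ≡ 3^(3 + 1) + 3^3 + 2 (base 3). Lift 4: 1282. −1: 1281.
[2] 1281 ≡ 4^(4 + 1) + 4^4 + 1 (base 4). Lift 5: 18751. −1: 18750.
[3] 18750 ≡ 5^(5 + 1) + 5^5 (base 5). Lift 6: 326592. −1: 326591.
[4] 326591 ≡ 6^(6 + 1) + 5·6^5 + 5·6^4 + 5·6^3 + 5·6^2 + 5·6 + 5 (base 6). Lift 7: 5862841. −1: 5862840.
[5] 5862840 ≡ 7^(7 + 1) + 5·7^5 + 5·7^4 + 5·7^3 + 5·7^2 + 5·7 + 4 (base 7). Lift 8: 134404972. −1: 134404971.

7^(7 + 1) + 5·7^5 + 5·7^4 + 5·7^3 + 5·7^2 + 5·7 + 4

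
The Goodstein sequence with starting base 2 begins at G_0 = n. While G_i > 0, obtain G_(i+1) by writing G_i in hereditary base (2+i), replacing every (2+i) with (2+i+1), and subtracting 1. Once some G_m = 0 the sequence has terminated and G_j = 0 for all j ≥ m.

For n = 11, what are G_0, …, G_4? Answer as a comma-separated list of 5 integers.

11, 84, 1027, 15627, 279937

11 —HB2→ 2^(2 + 1) + 2 + 1 —bump→ 3^(3 + 1) + 3 + 1 = 85 —(−1)→ 84
84 —HB3→ 3^(3 + 1) + 3 —bump→ 4^(4 + 1) + 4 = 1028 —(−1)→ 1027
1027 —HB4→ 4^(4 + 1) + 3 —bump→ 5^(5 + 1) + 3 = 15628 —(−1)→ 15627
15627 —HB5→ 5^(5 + 1) + 2 —bump→ 6^(6 + 1) + 2 = 279938 —(−1)→ 279937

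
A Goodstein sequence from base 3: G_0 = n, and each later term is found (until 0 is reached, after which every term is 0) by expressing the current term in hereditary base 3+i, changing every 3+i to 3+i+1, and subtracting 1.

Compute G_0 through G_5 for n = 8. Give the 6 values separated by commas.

step 0: 8 = 2·3 + 2; sub 4 for 3: 2·4 + 2; = 10; G_1 = 10−1 = 9
step 1: 9 = 2·4 + 1; sub 5 for 4: 2·5 + 1; = 11; G_2 = 11−1 = 10
step 2: 10 = 2·5; sub 6 for 5: 2·6; = 12; G_3 = 12−1 = 11
step 3: 11 = 6 + 5; sub 7 for 6: 7 + 5; = 12; G_4 = 12−1 = 11
step 4: 11 = 7 + 4; sub 8 for 7: 8 + 4; = 12; G_5 = 12−1 = 11

8, 9, 10, 11, 11, 11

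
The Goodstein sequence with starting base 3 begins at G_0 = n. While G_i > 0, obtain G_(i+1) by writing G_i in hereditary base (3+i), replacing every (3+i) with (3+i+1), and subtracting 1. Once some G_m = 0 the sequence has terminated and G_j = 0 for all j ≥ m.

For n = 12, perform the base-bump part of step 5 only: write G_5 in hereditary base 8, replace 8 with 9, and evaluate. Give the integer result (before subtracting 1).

70

step 0: 12 = 3^2 + 3; sub 4 for 3: 4^2 + 4; = 20; G_1 = 20−1 = 19
step 1: 19 = 4^2 + 3; sub 5 for 4: 5^2 + 3; = 28; G_2 = 28−1 = 27
step 2: 27 = 5^2 + 2; sub 6 for 5: 6^2 + 2; = 38; G_3 = 38−1 = 37
step 3: 37 = 6^2 + 1; sub 7 for 6: 7^2 + 1; = 50; G_4 = 50−1 = 49
step 4: 49 = 7^2; sub 8 for 7: 8^2; = 64; G_5 = 64−1 = 63
step 5: 63 = 7·8 + 7; sub 9 for 8: 7·9 + 7; = 70; G_6 = 70−1 = 69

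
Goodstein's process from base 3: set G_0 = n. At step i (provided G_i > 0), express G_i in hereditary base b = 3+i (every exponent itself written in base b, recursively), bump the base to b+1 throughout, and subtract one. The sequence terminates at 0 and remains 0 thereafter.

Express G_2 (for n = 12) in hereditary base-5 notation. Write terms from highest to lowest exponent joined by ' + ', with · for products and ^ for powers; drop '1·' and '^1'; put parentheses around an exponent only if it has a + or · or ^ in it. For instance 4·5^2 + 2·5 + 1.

5^2 + 2

i=0: 12 = 3^2 + 3 (b=3); 3→4: 4^2 + 4 = 20; 20−1 = 19
i=1: 19 = 4^2 + 3 (b=4); 4→5: 5^2 + 3 = 28; 28−1 = 27
i=2: 27 = 5^2 + 2 (b=5); 5→6: 6^2 + 2 = 38; 38−1 = 37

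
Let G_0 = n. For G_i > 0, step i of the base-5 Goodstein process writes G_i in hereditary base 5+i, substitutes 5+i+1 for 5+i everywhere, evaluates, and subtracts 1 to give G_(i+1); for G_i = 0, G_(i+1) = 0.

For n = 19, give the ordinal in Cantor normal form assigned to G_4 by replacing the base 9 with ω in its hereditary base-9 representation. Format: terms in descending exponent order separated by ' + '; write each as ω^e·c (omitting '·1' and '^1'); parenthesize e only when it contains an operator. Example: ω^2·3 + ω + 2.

ω·3

step 0: 19 = 3·5 + 4; sub 6 for 5: 3·6 + 4; = 22; G_1 = 22−1 = 21
step 1: 21 = 3·6 + 3; sub 7 for 6: 3·7 + 3; = 24; G_2 = 24−1 = 23
step 2: 23 = 3·7 + 2; sub 8 for 7: 3·8 + 2; = 26; G_3 = 26−1 = 25
step 3: 25 = 3·8 + 1; sub 9 for 8: 3·9 + 1; = 28; G_4 = 28−1 = 27
step 4: 27 = 3·9; sub 10 for 9: 3·10; = 30; G_5 = 30−1 = 29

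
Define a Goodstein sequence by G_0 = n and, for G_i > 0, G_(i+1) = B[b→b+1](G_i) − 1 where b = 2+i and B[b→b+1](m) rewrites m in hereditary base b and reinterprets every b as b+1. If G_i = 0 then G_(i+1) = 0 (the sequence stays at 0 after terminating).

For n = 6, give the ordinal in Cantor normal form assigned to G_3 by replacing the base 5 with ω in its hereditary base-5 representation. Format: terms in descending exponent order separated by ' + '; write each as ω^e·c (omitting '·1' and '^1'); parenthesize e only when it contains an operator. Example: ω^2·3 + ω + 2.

[0] 6 ≡ 2^2 + 2 (base 2). Lift 3: 30. −1: 29.
[1] 29 ≡ 3^3 + 2 (base 3). Lift 4: 258. −1: 257.
[2] 257 ≡ 4^4 + 1 (base 4). Lift 5: 3126. −1: 3125.
[3] 3125 ≡ 5^5 (base 5). Lift 6: 46656. −1: 46655.

ω^ω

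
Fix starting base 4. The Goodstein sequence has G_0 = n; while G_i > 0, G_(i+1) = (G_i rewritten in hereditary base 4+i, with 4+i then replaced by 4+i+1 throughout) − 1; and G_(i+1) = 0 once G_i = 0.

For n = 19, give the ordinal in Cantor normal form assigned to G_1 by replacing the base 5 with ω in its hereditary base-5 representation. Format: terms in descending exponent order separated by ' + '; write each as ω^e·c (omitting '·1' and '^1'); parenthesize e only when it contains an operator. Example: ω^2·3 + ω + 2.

ω^2 + 2

[0] 19 ≡ 4^2 + 3 (base 4). Lift 5: 28. −1: 27.
[1] 27 ≡ 5^2 + 2 (base 5). Lift 6: 38. −1: 37.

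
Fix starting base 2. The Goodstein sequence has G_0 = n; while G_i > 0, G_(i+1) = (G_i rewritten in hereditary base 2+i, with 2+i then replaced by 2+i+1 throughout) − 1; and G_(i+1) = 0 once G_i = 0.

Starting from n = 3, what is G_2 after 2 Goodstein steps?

3

[0] 3 ≡ 2 + 1 (base 2). Lift 3: 4. −1: 3.
[1] 3 ≡ 3 (base 3). Lift 4: 4. −1: 3.
[2] 3 ≡ 3 (base 4). Lift 5: 3. −1: 2.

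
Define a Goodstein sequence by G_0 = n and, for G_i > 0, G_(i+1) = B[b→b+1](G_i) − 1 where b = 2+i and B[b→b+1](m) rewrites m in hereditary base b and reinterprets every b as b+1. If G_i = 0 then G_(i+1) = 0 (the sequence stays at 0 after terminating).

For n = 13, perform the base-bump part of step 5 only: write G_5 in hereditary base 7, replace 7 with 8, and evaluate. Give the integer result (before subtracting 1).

step 0: 13 = 2^(2 + 1) + 2^2 + 1; sub 3 for 2: 3^(3 + 1) + 3^3 + 1; = 109; G_1 = 109−1 = 108
step 1: 108 = 3^(3 + 1) + 3^3; sub 4 for 3: 4^(4 + 1) + 4^4; = 1280; G_2 = 1280−1 = 1279
step 2: 1279 = 4^(4 + 1) + 3·4^3 + 3·4^2 + 3·4 + 3; sub 5 for 4: 5^(5 + 1) + 3·5^3 + 3·5^2 + 3·5 + 3; = 16093; G_3 = 16093−1 = 16092
step 3: 16092 = 5^(5 + 1) + 3·5^3 + 3·5^2 + 3·5 + 2; sub 6 for 5: 6^(6 + 1) + 3·6^3 + 3·6^2 + 3·6 + 2; = 280712; G_4 = 280712−1 = 280711
step 4: 280711 = 6^(6 + 1) + 3·6^3 + 3·6^2 + 3·6 + 1; sub 7 for 6: 7^(7 + 1) + 3·7^3 + 3·7^2 + 3·7 + 1; = 5765999; G_5 = 5765999−1 = 5765998

134219480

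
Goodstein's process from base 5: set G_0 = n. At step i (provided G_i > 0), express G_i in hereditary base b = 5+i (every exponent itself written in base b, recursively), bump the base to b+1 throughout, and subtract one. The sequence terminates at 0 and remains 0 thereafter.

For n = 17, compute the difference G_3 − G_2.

2

[0] 17 ≡ 3·5 + 2 (base 5). Lift 6: 20. −1: 19.
[1] 19 ≡ 3·6 + 1 (base 6). Lift 7: 22. −1: 21.
[2] 21 ≡ 3·7 (base 7). Lift 8: 24. −1: 23.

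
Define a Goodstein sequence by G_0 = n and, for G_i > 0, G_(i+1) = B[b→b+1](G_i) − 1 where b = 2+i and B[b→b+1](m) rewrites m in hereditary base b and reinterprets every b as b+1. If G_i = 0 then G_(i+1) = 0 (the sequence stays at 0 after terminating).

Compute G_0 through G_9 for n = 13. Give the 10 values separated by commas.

G_0=13  [base 2] 2^(2 + 1) + 2^2 + 1  →[2↦3]→  3^(3 + 1) + 3^3 + 1 = 109  −1 ⇒ G_1=108
G_1=108  [base 3] 3^(3 + 1) + 3^3  →[3↦4]→  4^(4 + 1) + 4^4 = 1280  −1 ⇒ G_2=1279
G_2=1279  [base 4] 4^(4 + 1) + 3·4^3 + 3·4^2 + 3·4 + 3  →[4↦5]→  5^(5 + 1) + 3·5^3 + 3·5^2 + 3·5 + 3 = 16093  −1 ⇒ G_3=16092
G_3=16092  [base 5] 5^(5 + 1) + 3·5^3 + 3·5^2 + 3·5 + 2  →[5↦6]→  6^(6 + 1) + 3·6^3 + 3·6^2 + 3·6 + 2 = 280712  −1 ⇒ G_4=280711
G_4=280711  [base 6] 6^(6 + 1) + 3·6^3 + 3·6^2 + 3·6 + 1  →[6↦7]→  7^(7 + 1) + 3·7^3 + 3·7^2 + 3·7 + 1 = 5765999  −1 ⇒ G_5=5765998
G_5=5765998  [base 7] 7^(7 + 1) + 3·7^3 + 3·7^2 + 3·7  →[7↦8]→  8^(8 + 1) + 3·8^3 + 3·8^2 + 3·8 = 134219480  −1 ⇒ G_6=134219479
G_6=134219479  [base 8] 8^(8 + 1) + 3·8^3 + 3·8^2 + 2·8 + 7  →[8↦9]→  9^(9 + 1) + 3·9^3 + 3·9^2 + 2·9 + 7 = 3486786856  −1 ⇒ G_7=3486786855
G_7=3486786855  [base 9] 9^(9 + 1) + 3·9^3 + 3·9^2 + 2·9 + 6  →[9↦10]→  10^(10 + 1) + 3·10^3 + 3·10^2 + 2·10 + 6 = 100000003326  −1 ⇒ G_8=100000003325
G_8=100000003325  [base 10] 10^(10 + 1) + 3·10^3 + 3·10^2 + 2·10 + 5  →[10↦11]→  11^(11 + 1) + 3·11^3 + 3·11^2 + 2·11 + 5 = 3138428381104  −1 ⇒ G_9=3138428381103

13, 108, 1279, 16092, 280711, 5765998, 134219479, 3486786855, 100000003325, 3138428381103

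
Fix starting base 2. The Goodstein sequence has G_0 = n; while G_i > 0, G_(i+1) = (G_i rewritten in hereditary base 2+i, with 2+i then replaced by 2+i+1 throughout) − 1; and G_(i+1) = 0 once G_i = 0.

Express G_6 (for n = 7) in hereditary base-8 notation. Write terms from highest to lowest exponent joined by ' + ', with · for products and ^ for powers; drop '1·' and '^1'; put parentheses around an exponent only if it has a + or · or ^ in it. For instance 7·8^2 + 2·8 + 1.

(0) 7|_2 = 2^2 + 2 + 1 ↦ 3^3 + 3 + 1|_3 = 31 ⇒ 30
(1) 30|_3 = 3^3 + 3 ↦ 4^4 + 4|_4 = 260 ⇒ 259
(2) 259|_4 = 4^4 + 3 ↦ 5^5 + 3|_5 = 3128 ⇒ 3127
(3) 3127|_5 = 5^5 + 2 ↦ 6^6 + 2|_6 = 46658 ⇒ 46657
(4) 46657|_6 = 6^6 + 1 ↦ 7^7 + 1|_7 = 823544 ⇒ 823543
(5) 823543|_7 = 7^7 ↦ 8^8|_8 = 16777216 ⇒ 16777215
(6) 16777215|_8 = 7·8^7 + 7·8^6 + 7·8^5 + 7·8^4 + 7·8^3 + 7·8^2 + 7·8 + 7 ↦ 7·9^7 + 7·9^6 + 7·9^5 + 7·9^4 + 7·9^3 + 7·9^2 + 7·9 + 7|_9 = 37665880 ⇒ 37665879

7·8^7 + 7·8^6 + 7·8^5 + 7·8^4 + 7·8^3 + 7·8^2 + 7·8 + 7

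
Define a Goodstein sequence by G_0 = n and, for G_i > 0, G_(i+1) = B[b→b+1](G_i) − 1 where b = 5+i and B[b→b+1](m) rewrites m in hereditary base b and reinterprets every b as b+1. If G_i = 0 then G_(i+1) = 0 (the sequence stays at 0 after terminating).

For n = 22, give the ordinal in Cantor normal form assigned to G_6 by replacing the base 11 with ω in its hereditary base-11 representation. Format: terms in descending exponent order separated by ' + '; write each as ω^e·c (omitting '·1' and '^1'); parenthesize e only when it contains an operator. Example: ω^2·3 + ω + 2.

ω·3 + 4

22 —HB5→ 4·5 + 2 —bump→ 4·6 + 2 = 26 —(−1)→ 25
25 —HB6→ 4·6 + 1 —bump→ 4·7 + 1 = 29 —(−1)→ 28
28 —HB7→ 4·7 —bump→ 4·8 = 32 —(−1)→ 31
31 —HB8→ 3·8 + 7 —bump→ 3·9 + 7 = 34 —(−1)→ 33
33 —HB9→ 3·9 + 6 —bump→ 3·10 + 6 = 36 —(−1)→ 35
35 —HB10→ 3·10 + 5 —bump→ 3·11 + 5 = 38 —(−1)→ 37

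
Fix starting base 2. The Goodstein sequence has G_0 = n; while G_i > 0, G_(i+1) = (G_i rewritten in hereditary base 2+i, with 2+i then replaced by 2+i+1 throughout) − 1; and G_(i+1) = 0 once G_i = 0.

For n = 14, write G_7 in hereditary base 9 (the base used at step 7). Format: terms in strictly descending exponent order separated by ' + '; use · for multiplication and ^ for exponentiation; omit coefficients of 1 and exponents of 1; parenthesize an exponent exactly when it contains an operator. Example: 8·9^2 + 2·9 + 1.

[0] 14 ≡ 2^(2 + 1) + 2^2 + 2 (base 2). Lift 3: 111. −1: 110.
[1] 110 ≡ 3^(3 + 1) + 3^3 + 2 (base 3). Lift 4: 1282. −1: 1281.
[2] 1281 ≡ 4^(4 + 1) + 4^4 + 1 (base 4). Lift 5: 18751. −1: 18750.
[3] 18750 ≡ 5^(5 + 1) + 5^5 (base 5). Lift 6: 326592. −1: 326591.
[4] 326591 ≡ 6^(6 + 1) + 5·6^5 + 5·6^4 + 5·6^3 + 5·6^2 + 5·6 + 5 (base 6). Lift 7: 5862841. −1: 5862840.
[5] 5862840 ≡ 7^(7 + 1) + 5·7^5 + 5·7^4 + 5·7^3 + 5·7^2 + 5·7 + 4 (base 7). Lift 8: 134404972. −1: 134404971.
[6] 134404971 ≡ 8^(8 + 1) + 5·8^5 + 5·8^4 + 5·8^3 + 5·8^2 + 5·8 + 3 (base 8). Lift 9: 3487116549. −1: 3487116548.

9^(9 + 1) + 5·9^5 + 5·9^4 + 5·9^3 + 5·9^2 + 5·9 + 2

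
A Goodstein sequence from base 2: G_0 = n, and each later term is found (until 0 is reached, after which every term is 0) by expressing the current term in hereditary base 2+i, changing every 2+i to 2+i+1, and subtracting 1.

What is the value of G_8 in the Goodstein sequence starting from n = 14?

100000555551

i=0: 14 = 2^(2 + 1) + 2^2 + 2 (b=2); 2→3: 3^(3 + 1) + 3^3 + 3 = 111; 111−1 = 110
i=1: 110 = 3^(3 + 1) + 3^3 + 2 (b=3); 3→4: 4^(4 + 1) + 4^4 + 2 = 1282; 1282−1 = 1281
i=2: 1281 = 4^(4 + 1) + 4^4 + 1 (b=4); 4→5: 5^(5 + 1) + 5^5 + 1 = 18751; 18751−1 = 18750
i=3: 18750 = 5^(5 + 1) + 5^5 (b=5); 5→6: 6^(6 + 1) + 6^6 = 326592; 326592−1 = 326591
i=4: 326591 = 6^(6 + 1) + 5·6^5 + 5·6^4 + 5·6^3 + 5·6^2 + 5·6 + 5 (b=6); 6→7: 7^(7 + 1) + 5·7^5 + 5·7^4 + 5·7^3 + 5·7^2 + 5·7 + 5 = 5862841; 5862841−1 = 5862840
i=5: 5862840 = 7^(7 + 1) + 5·7^5 + 5·7^4 + 5·7^3 + 5·7^2 + 5·7 + 4 (b=7); 7→8: 8^(8 + 1) + 5·8^5 + 5·8^4 + 5·8^3 + 5·8^2 + 5·8 + 4 = 134404972; 134404972−1 = 134404971
i=6: 134404971 = 8^(8 + 1) + 5·8^5 + 5·8^4 + 5·8^3 + 5·8^2 + 5·8 + 3 (b=8); 8→9: 9^(9 + 1) + 5·9^5 + 5·9^4 + 5·9^3 + 5·9^2 + 5·9 + 3 = 3487116549; 3487116549−1 = 3487116548
i=7: 3487116548 = 9^(9 + 1) + 5·9^5 + 5·9^4 + 5·9^3 + 5·9^2 + 5·9 + 2 (b=9); 9→10: 10^(10 + 1) + 5·10^5 + 5·10^4 + 5·10^3 + 5·10^2 + 5·10 + 2 = 100000555552; 100000555552−1 = 100000555551
i=8: 100000555551 = 10^(10 + 1) + 5·10^5 + 5·10^4 + 5·10^3 + 5·10^2 + 5·10 + 1 (b=10); 10→11: 11^(11 + 1) + 5·11^5 + 5·11^4 + 5·11^3 + 5·11^2 + 5·11 + 1 = 3138429262497; 3138429262497−1 = 3138429262496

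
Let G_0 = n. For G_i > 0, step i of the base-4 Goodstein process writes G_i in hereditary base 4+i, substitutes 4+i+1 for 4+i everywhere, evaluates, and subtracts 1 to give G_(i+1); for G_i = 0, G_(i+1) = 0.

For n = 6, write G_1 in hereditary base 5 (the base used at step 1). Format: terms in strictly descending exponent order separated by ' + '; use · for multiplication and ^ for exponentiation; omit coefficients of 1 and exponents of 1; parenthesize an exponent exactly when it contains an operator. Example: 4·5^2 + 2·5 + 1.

5 + 1

i=0: 6 = 4 + 2 (b=4); 4→5: 5 + 2 = 7; 7−1 = 6
i=1: 6 = 5 + 1 (b=5); 5→6: 6 + 1 = 7; 7−1 = 6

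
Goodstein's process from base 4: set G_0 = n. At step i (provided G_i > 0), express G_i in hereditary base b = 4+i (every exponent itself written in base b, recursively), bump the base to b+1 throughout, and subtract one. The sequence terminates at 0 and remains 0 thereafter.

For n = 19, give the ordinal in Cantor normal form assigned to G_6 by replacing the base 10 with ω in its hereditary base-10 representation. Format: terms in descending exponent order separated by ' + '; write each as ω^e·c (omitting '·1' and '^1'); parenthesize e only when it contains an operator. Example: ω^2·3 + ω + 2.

[0] 19 ≡ 4^2 + 3 (base 4). Lift 5: 28. −1: 27.
[1] 27 ≡ 5^2 + 2 (base 5). Lift 6: 38. −1: 37.
[2] 37 ≡ 6^2 + 1 (base 6). Lift 7: 50. −1: 49.
[3] 49 ≡ 7^2 (base 7). Lift 8: 64. −1: 63.
[4] 63 ≡ 7·8 + 7 (base 8). Lift 9: 70. −1: 69.
[5] 69 ≡ 7·9 + 6 (base 9). Lift 10: 76. −1: 75.
[6] 75 ≡ 7·10 + 5 (base 10). Lift 11: 82. −1: 81.

ω·7 + 5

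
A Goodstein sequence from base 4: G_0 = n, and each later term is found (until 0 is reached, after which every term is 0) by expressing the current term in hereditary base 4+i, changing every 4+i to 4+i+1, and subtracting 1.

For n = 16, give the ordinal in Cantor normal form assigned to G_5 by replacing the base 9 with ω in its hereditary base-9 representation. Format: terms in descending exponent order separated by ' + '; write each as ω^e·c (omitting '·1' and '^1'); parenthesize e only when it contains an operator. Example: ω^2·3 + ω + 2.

ω·4

G_0 = 16. HB_4(16) = 4^2. Bump = 25. G_1 = 24.
G_1 = 24. HB_5(24) = 4·5 + 4. Bump = 28. G_2 = 27.
G_2 = 27. HB_6(27) = 4·6 + 3. Bump = 31. G_3 = 30.
G_3 = 30. HB_7(30) = 4·7 + 2. Bump = 34. G_4 = 33.
G_4 = 33. HB_8(33) = 4·8 + 1. Bump = 37. G_5 = 36.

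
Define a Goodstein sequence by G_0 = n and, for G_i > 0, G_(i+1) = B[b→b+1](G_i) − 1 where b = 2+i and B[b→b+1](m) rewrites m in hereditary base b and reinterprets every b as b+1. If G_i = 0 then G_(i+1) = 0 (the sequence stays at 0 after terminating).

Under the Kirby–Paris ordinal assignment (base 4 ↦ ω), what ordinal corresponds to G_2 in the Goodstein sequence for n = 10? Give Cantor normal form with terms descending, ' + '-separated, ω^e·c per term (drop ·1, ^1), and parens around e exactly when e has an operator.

(0) 10|_2 = 2^(2 + 1) + 2 ↦ 3^(3 + 1) + 3|_3 = 84 ⇒ 83
(1) 83|_3 = 3^(3 + 1) + 2 ↦ 4^(4 + 1) + 2|_4 = 1026 ⇒ 1025

ω^(ω + 1) + 1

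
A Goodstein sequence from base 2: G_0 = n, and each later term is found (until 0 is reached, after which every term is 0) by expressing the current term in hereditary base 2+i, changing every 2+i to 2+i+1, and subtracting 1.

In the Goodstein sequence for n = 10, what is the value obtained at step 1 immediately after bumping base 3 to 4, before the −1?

(0) 10|_2 = 2^(2 + 1) + 2 ↦ 3^(3 + 1) + 3|_3 = 84 ⇒ 83
(1) 83|_3 = 3^(3 + 1) + 2 ↦ 4^(4 + 1) + 2|_4 = 1026 ⇒ 1025

1026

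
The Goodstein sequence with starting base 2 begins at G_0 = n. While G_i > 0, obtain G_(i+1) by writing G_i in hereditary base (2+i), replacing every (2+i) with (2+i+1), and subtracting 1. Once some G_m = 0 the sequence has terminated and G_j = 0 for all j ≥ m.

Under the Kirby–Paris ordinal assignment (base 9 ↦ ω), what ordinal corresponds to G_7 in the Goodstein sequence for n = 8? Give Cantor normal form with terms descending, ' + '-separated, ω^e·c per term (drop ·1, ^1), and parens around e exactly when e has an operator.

ω^ω·2 + ω^2·2 + ω + 2

step 0: 8 = 2^(2 + 1); sub 3 for 2: 3^(3 + 1); = 81; G_1 = 81−1 = 80
step 1: 80 = 2·3^3 + 2·3^2 + 2·3 + 2; sub 4 for 3: 2·4^4 + 2·4^2 + 2·4 + 2; = 554; G_2 = 554−1 = 553
step 2: 553 = 2·4^4 + 2·4^2 + 2·4 + 1; sub 5 for 4: 2·5^5 + 2·5^2 + 2·5 + 1; = 6311; G_3 = 6311−1 = 6310
step 3: 6310 = 2·5^5 + 2·5^2 + 2·5; sub 6 for 5: 2·6^6 + 2·6^2 + 2·6; = 93396; G_4 = 93396−1 = 93395
step 4: 93395 = 2·6^6 + 2·6^2 + 6 + 5; sub 7 for 6: 2·7^7 + 2·7^2 + 7 + 5; = 1647196; G_5 = 1647196−1 = 1647195
step 5: 1647195 = 2·7^7 + 2·7^2 + 7 + 4; sub 8 for 7: 2·8^8 + 2·8^2 + 8 + 4; = 33554572; G_6 = 33554572−1 = 33554571
step 6: 33554571 = 2·8^8 + 2·8^2 + 8 + 3; sub 9 for 8: 2·9^9 + 2·9^2 + 9 + 3; = 774841152; G_7 = 774841152−1 = 774841151
step 7: 774841151 = 2·9^9 + 2·9^2 + 9 + 2; sub 10 for 9: 2·10^10 + 2·10^2 + 10 + 2; = 20000000212; G_8 = 20000000212−1 = 20000000211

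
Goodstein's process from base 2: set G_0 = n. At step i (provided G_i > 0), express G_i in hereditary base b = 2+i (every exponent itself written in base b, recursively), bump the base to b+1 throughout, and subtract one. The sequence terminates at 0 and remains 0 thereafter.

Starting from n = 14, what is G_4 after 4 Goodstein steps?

326591

[0] 14 ≡ 2^(2 + 1) + 2^2 + 2 (base 2). Lift 3: 111. −1: 110.
[1] 110 ≡ 3^(3 + 1) + 3^3 + 2 (base 3). Lift 4: 1282. −1: 1281.
[2] 1281 ≡ 4^(4 + 1) + 4^4 + 1 (base 4). Lift 5: 18751. −1: 18750.
[3] 18750 ≡ 5^(5 + 1) + 5^5 (base 5). Lift 6: 326592. −1: 326591.
[4] 326591 ≡ 6^(6 + 1) + 5·6^5 + 5·6^4 + 5·6^3 + 5·6^2 + 5·6 + 5 (base 6). Lift 7: 5862841. −1: 5862840.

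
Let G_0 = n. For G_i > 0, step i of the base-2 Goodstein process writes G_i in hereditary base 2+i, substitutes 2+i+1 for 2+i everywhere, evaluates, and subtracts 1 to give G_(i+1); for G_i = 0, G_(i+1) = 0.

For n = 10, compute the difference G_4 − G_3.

264310

step 0: 10 = 2^(2 + 1) + 2; sub 3 for 2: 3^(3 + 1) + 3; = 84; G_1 = 84−1 = 83
step 1: 83 = 3^(3 + 1) + 2; sub 4 for 3: 4^(4 + 1) + 2; = 1026; G_2 = 1026−1 = 1025
step 2: 1025 = 4^(4 + 1) + 1; sub 5 for 4: 5^(5 + 1) + 1; = 15626; G_3 = 15626−1 = 15625
step 3: 15625 = 5^(5 + 1); sub 6 for 5: 6^(6 + 1); = 279936; G_4 = 279936−1 = 279935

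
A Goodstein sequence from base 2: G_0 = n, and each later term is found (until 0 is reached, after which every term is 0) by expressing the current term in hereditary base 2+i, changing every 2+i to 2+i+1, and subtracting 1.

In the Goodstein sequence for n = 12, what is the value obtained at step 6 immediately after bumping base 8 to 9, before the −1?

3486784575

i=0: 12 = 2^(2 + 1) + 2^2 (b=2); 2→3: 3^(3 + 1) + 3^3 = 108; 108−1 = 107
i=1: 107 = 3^(3 + 1) + 2·3^2 + 2·3 + 2 (b=3); 3→4: 4^(4 + 1) + 2·4^2 + 2·4 + 2 = 1066; 1066−1 = 1065
i=2: 1065 = 4^(4 + 1) + 2·4^2 + 2·4 + 1 (b=4); 4→5: 5^(5 + 1) + 2·5^2 + 2·5 + 1 = 15686; 15686−1 = 15685
i=3: 15685 = 5^(5 + 1) + 2·5^2 + 2·5 (b=5); 5→6: 6^(6 + 1) + 2·6^2 + 2·6 = 280020; 280020−1 = 280019
i=4: 280019 = 6^(6 + 1) + 2·6^2 + 6 + 5 (b=6); 6→7: 7^(7 + 1) + 2·7^2 + 7 + 5 = 5764911; 5764911−1 = 5764910
i=5: 5764910 = 7^(7 + 1) + 2·7^2 + 7 + 4 (b=7); 7→8: 8^(8 + 1) + 2·8^2 + 8 + 4 = 134217868; 134217868−1 = 134217867
i=6: 134217867 = 8^(8 + 1) + 2·8^2 + 8 + 3 (b=8); 8→9: 9^(9 + 1) + 2·9^2 + 9 + 3 = 3486784575; 3486784575−1 = 3486784574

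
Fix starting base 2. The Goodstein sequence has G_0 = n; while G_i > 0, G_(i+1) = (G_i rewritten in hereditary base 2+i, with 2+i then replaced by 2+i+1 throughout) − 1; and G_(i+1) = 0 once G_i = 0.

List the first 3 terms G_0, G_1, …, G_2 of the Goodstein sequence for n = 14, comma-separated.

base 2: 14 = 2^(2 + 1) + 2^2 + 2; at 3: 3^(3 + 1) + 3^3 + 3 = 111; next = 110
base 3: 110 = 3^(3 + 1) + 3^3 + 2; at 4: 4^(4 + 1) + 4^4 + 2 = 1282; next = 1281

14, 110, 1281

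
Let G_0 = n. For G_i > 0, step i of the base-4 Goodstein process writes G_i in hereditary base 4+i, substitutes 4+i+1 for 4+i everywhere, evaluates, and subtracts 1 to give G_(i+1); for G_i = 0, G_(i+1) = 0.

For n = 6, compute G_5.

[0] 6 ≡ 4 + 2 (base 4). Lift 5: 7. −1: 6.
[1] 6 ≡ 5 + 1 (base 5). Lift 6: 7. −1: 6.
[2] 6 ≡ 6 (base 6). Lift 7: 7. −1: 6.
[3] 6 ≡ 6 (base 7). Lift 8: 6. −1: 5.
[4] 5 ≡ 5 (base 8). Lift 9: 5. −1: 4.
[5] 4 ≡ 4 (base 9). Lift 10: 4. −1: 3.

4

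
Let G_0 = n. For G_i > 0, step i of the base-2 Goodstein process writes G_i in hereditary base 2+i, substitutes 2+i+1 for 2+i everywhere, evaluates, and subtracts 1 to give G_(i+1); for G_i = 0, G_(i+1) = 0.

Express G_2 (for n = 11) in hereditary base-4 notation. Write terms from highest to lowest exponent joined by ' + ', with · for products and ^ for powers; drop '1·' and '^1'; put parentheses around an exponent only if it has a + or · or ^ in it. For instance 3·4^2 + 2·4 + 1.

G_0 = 11. HB_2(11) = 2^(2 + 1) + 2 + 1. Bump = 85. G_1 = 84.
G_1 = 84. HB_3(84) = 3^(3 + 1) + 3. Bump = 1028. G_2 = 1027.
G_2 = 1027. HB_4(1027) = 4^(4 + 1) + 3. Bump = 15628. G_3 = 15627.

4^(4 + 1) + 3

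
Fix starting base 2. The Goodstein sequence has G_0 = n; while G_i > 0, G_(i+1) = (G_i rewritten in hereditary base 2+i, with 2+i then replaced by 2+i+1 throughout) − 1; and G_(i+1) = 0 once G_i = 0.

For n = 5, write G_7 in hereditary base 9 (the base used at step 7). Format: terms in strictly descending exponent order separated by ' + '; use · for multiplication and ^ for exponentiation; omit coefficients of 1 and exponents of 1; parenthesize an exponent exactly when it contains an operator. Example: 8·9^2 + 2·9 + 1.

3·9^3 + 3·9^2 + 2·9 + 6

(0) 5|_2 = 2^2 + 1 ↦ 3^3 + 1|_3 = 28 ⇒ 27
(1) 27|_3 = 3^3 ↦ 4^4|_4 = 256 ⇒ 255
(2) 255|_4 = 3·4^3 + 3·4^2 + 3·4 + 3 ↦ 3·5^3 + 3·5^2 + 3·5 + 3|_5 = 468 ⇒ 467
(3) 467|_5 = 3·5^3 + 3·5^2 + 3·5 + 2 ↦ 3·6^3 + 3·6^2 + 3·6 + 2|_6 = 776 ⇒ 775
(4) 775|_6 = 3·6^3 + 3·6^2 + 3·6 + 1 ↦ 3·7^3 + 3·7^2 + 3·7 + 1|_7 = 1198 ⇒ 1197
(5) 1197|_7 = 3·7^3 + 3·7^2 + 3·7 ↦ 3·8^3 + 3·8^2 + 3·8|_8 = 1752 ⇒ 1751
(6) 1751|_8 = 3·8^3 + 3·8^2 + 2·8 + 7 ↦ 3·9^3 + 3·9^2 + 2·9 + 7|_9 = 2455 ⇒ 2454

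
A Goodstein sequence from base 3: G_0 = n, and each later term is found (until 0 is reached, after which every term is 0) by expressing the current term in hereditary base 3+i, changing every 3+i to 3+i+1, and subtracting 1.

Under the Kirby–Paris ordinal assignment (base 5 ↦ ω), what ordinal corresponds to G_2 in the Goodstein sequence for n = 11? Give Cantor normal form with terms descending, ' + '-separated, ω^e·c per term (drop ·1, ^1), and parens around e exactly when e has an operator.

ω^2

base 3: 11 = 3^2 + 2; at 4: 4^2 + 2 = 18; next = 17
base 4: 17 = 4^2 + 1; at 5: 5^2 + 1 = 26; next = 25
base 5: 25 = 5^2; at 6: 6^2 = 36; next = 35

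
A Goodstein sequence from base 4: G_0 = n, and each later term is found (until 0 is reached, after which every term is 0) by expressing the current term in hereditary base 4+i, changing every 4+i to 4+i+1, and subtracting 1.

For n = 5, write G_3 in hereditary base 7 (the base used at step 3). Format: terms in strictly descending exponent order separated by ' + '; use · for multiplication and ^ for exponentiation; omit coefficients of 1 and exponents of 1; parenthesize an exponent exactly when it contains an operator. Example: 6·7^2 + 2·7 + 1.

4

[0] 5 ≡ 4 + 1 (base 4). Lift 5: 6. −1: 5.
[1] 5 ≡ 5 (base 5). Lift 6: 6. −1: 5.
[2] 5 ≡ 5 (base 6). Lift 7: 5. −1: 4.
[3] 4 ≡ 4 (base 7). Lift 8: 4. −1: 3.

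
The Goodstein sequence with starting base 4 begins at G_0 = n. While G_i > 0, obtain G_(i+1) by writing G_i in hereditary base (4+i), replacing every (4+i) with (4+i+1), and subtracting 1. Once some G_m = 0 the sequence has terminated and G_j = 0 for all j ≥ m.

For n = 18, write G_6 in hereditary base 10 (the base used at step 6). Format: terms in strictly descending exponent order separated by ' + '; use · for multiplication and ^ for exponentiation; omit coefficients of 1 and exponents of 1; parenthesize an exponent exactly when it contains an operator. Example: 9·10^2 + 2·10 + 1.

G_0=18  [base 4] 4^2 + 2  →[4↦5]→  5^2 + 2 = 27  −1 ⇒ G_1=26
G_1=26  [base 5] 5^2 + 1  →[5↦6]→  6^2 + 1 = 37  −1 ⇒ G_2=36
G_2=36  [base 6] 6^2  →[6↦7]→  7^2 = 49  −1 ⇒ G_3=48
G_3=48  [base 7] 6·7 + 6  →[7↦8]→  6·8 + 6 = 54  −1 ⇒ G_4=53
G_4=53  [base 8] 6·8 + 5  →[8↦9]→  6·9 + 5 = 59  −1 ⇒ G_5=58
G_5=58  [base 9] 6·9 + 4  →[9↦10]→  6·10 + 4 = 64  −1 ⇒ G_6=63
G_6=63  [base 10] 6·10 + 3  →[10↦11]→  6·11 + 3 = 69  −1 ⇒ G_7=68

6·10 + 3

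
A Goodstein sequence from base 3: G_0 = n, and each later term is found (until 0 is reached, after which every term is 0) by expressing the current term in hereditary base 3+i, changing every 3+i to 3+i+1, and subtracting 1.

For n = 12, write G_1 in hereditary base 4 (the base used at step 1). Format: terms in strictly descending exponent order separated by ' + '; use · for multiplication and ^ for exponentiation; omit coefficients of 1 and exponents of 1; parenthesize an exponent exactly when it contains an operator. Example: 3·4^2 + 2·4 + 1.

4^2 + 3

(0) 12|_3 = 3^2 + 3 ↦ 4^2 + 4|_4 = 20 ⇒ 19
(1) 19|_4 = 4^2 + 3 ↦ 5^2 + 3|_5 = 28 ⇒ 27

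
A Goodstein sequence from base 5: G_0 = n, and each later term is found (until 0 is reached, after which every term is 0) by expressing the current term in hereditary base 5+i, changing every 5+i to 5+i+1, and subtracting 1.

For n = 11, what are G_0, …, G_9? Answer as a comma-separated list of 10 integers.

11, 12, 13, 13, 13, 13, 13, 13, 13, 13

G_0=11  [base 5] 2·5 + 1  →[5↦6]→  2·6 + 1 = 13  −1 ⇒ G_1=12
G_1=12  [base 6] 2·6  →[6↦7]→  2·7 = 14  −1 ⇒ G_2=13
G_2=13  [base 7] 7 + 6  →[7↦8]→  8 + 6 = 14  −1 ⇒ G_3=13
G_3=13  [base 8] 8 + 5  →[8↦9]→  9 + 5 = 14  −1 ⇒ G_4=13
G_4=13  [base 9] 9 + 4  →[9↦10]→  10 + 4 = 14  −1 ⇒ G_5=13
G_5=13  [base 10] 10 + 3  →[10↦11]→  11 + 3 = 14  −1 ⇒ G_6=13
G_6=13  [base 11] 11 + 2  →[11↦12]→  12 + 2 = 14  −1 ⇒ G_7=13
G_7=13  [base 12] 12 + 1  →[12↦13]→  13 + 1 = 14  −1 ⇒ G_8=13
G_8=13  [base 13] 13  →[13↦14]→  14 = 14  −1 ⇒ G_9=13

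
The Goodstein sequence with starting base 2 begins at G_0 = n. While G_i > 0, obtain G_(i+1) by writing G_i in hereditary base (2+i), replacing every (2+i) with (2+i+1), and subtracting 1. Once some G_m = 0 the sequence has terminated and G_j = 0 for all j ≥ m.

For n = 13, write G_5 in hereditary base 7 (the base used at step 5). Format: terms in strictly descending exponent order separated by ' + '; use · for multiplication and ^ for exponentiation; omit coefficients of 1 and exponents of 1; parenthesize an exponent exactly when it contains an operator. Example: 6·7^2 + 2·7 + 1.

7^(7 + 1) + 3·7^3 + 3·7^2 + 3·7

G_0=13  [base 2] 2^(2 + 1) + 2^2 + 1  →[2↦3]→  3^(3 + 1) + 3^3 + 1 = 109  −1 ⇒ G_1=108
G_1=108  [base 3] 3^(3 + 1) + 3^3  →[3↦4]→  4^(4 + 1) + 4^4 = 1280  −1 ⇒ G_2=1279
G_2=1279  [base 4] 4^(4 + 1) + 3·4^3 + 3·4^2 + 3·4 + 3  →[4↦5]→  5^(5 + 1) + 3·5^3 + 3·5^2 + 3·5 + 3 = 16093  −1 ⇒ G_3=16092
G_3=16092  [base 5] 5^(5 + 1) + 3·5^3 + 3·5^2 + 3·5 + 2  →[5↦6]→  6^(6 + 1) + 3·6^3 + 3·6^2 + 3·6 + 2 = 280712  −1 ⇒ G_4=280711
G_4=280711  [base 6] 6^(6 + 1) + 3·6^3 + 3·6^2 + 3·6 + 1  →[6↦7]→  7^(7 + 1) + 3·7^3 + 3·7^2 + 3·7 + 1 = 5765999  −1 ⇒ G_5=5765998
G_5=5765998  [base 7] 7^(7 + 1) + 3·7^3 + 3·7^2 + 3·7  →[7↦8]→  8^(8 + 1) + 3·8^3 + 3·8^2 + 3·8 = 134219480  −1 ⇒ G_6=134219479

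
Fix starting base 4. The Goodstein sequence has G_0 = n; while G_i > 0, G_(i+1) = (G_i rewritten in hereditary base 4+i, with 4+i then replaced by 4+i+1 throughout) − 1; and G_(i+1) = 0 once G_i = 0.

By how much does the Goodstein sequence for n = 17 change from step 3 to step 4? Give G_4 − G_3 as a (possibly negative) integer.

base 4: 17 = 4^2 + 1; at 5: 5^2 + 1 = 26; next = 25
base 5: 25 = 5^2; at 6: 6^2 = 36; next = 35
base 6: 35 = 5·6 + 5; at 7: 5·7 + 5 = 40; next = 39
base 7: 39 = 5·7 + 4; at 8: 5·8 + 4 = 44; next = 43

4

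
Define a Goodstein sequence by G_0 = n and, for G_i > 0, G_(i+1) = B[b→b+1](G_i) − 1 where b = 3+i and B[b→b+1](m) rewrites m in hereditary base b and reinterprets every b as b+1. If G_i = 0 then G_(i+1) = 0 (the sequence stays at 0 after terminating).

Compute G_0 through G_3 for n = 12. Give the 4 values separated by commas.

12 —HB3→ 3^2 + 3 —bump→ 4^2 + 4 = 20 —(−1)→ 19
19 —HB4→ 4^2 + 3 —bump→ 5^2 + 3 = 28 —(−1)→ 27
27 —HB5→ 5^2 + 2 —bump→ 6^2 + 2 = 38 —(−1)→ 37

12, 19, 27, 37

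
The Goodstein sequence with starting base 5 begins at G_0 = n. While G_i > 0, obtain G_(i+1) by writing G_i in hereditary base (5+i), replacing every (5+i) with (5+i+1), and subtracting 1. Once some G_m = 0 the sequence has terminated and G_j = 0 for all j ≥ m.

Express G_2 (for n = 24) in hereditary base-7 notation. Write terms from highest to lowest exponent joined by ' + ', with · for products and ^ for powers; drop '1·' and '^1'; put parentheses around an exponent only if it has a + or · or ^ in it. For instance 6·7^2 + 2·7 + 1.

4·7 + 2

(0) 24|_5 = 4·5 + 4 ↦ 4·6 + 4|_6 = 28 ⇒ 27
(1) 27|_6 = 4·6 + 3 ↦ 4·7 + 3|_7 = 31 ⇒ 30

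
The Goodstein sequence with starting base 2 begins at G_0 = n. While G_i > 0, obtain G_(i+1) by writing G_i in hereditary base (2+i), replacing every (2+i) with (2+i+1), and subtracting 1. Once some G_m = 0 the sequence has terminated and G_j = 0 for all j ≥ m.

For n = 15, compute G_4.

326593

i=0: 15 = 2^(2 + 1) + 2^2 + 2 + 1 (b=2); 2→3: 3^(3 + 1) + 3^3 + 3 + 1 = 112; 112−1 = 111
i=1: 111 = 3^(3 + 1) + 3^3 + 3 (b=3); 3→4: 4^(4 + 1) + 4^4 + 4 = 1284; 1284−1 = 1283
i=2: 1283 = 4^(4 + 1) + 4^4 + 3 (b=4); 4→5: 5^(5 + 1) + 5^5 + 3 = 18753; 18753−1 = 18752
i=3: 18752 = 5^(5 + 1) + 5^5 + 2 (b=5); 5→6: 6^(6 + 1) + 6^6 + 2 = 326594; 326594−1 = 326593
i=4: 326593 = 6^(6 + 1) + 6^6 + 1 (b=6); 6→7: 7^(7 + 1) + 7^7 + 1 = 6588345; 6588345−1 = 6588344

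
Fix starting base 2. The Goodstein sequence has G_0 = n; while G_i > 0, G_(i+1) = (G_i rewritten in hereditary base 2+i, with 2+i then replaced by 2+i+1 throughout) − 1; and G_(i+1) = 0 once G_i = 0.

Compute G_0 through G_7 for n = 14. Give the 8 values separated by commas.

14, 110, 1281, 18750, 326591, 5862840, 134404971, 3487116548

G_0 = 14. HB_2(14) = 2^(2 + 1) + 2^2 + 2. Bump = 111. G_1 = 110.
G_1 = 110. HB_3(110) = 3^(3 + 1) + 3^3 + 2. Bump = 1282. G_2 = 1281.
G_2 = 1281. HB_4(1281) = 4^(4 + 1) + 4^4 + 1. Bump = 18751. G_3 = 18750.
G_3 = 18750. HB_5(18750) = 5^(5 + 1) + 5^5. Bump = 326592. G_4 = 326591.
G_4 = 326591. HB_6(326591) = 6^(6 + 1) + 5·6^5 + 5·6^4 + 5·6^3 + 5·6^2 + 5·6 + 5. Bump = 5862841. G_5 = 5862840.
G_5 = 5862840. HB_7(5862840) = 7^(7 + 1) + 5·7^5 + 5·7^4 + 5·7^3 + 5·7^2 + 5·7 + 4. Bump = 134404972. G_6 = 134404971.
G_6 = 134404971. HB_8(134404971) = 8^(8 + 1) + 5·8^5 + 5·8^4 + 5·8^3 + 5·8^2 + 5·8 + 3. Bump = 3487116549. G_7 = 3487116548.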